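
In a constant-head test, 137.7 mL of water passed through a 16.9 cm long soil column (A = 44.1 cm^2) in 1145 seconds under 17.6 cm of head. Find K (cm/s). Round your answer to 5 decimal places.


Step 1: K = Q * L / (A * t * h)
Step 2: Numerator = 137.7 * 16.9 = 2327.13
Step 3: Denominator = 44.1 * 1145 * 17.6 = 888703.2
Step 4: K = 2327.13 / 888703.2 = 0.00262 cm/s

0.00262


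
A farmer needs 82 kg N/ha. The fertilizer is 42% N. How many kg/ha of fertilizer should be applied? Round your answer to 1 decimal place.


Step 1: Fertilizer rate = target N / (N content / 100)
Step 2: Rate = 82 / (42 / 100)
Step 3: Rate = 82 / 0.42
Step 4: Rate = 195.2 kg/ha

195.2


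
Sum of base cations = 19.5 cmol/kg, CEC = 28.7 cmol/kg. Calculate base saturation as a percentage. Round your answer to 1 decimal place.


Step 1: BS = 100 * (sum of bases) / CEC
Step 2: BS = 100 * 19.5 / 28.7
Step 3: BS = 67.9%

67.9


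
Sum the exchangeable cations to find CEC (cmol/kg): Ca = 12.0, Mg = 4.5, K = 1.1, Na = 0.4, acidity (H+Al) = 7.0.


Step 1: CEC = Ca + Mg + K + Na + (H+Al)
Step 2: CEC = 12.0 + 4.5 + 1.1 + 0.4 + 7.0
Step 3: CEC = 25.0 cmol/kg

25.0


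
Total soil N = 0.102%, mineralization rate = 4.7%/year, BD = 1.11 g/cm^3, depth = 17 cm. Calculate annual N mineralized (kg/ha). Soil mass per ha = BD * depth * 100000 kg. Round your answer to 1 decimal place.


Step 1: Soil mass per ha = BD * depth * 100000 = 1.11 * 17 * 100000 = 1887000 kg
Step 2: Total N pool = soil mass * N%/100 = 1887000 * 0.102/100 = 1924.74 kg/ha
Step 3: N mineralized = N pool * rate%/100 = 1924.74 * 4.7/100 = 90.5 kg/ha/yr

90.5


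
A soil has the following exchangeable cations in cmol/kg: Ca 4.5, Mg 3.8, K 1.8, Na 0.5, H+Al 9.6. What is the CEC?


Step 1: CEC = Ca + Mg + K + Na + (H+Al)
Step 2: CEC = 4.5 + 3.8 + 1.8 + 0.5 + 9.6
Step 3: CEC = 20.2 cmol/kg

20.2


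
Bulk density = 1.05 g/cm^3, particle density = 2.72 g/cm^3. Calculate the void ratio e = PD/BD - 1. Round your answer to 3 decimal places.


Step 1: e = PD / BD - 1
Step 2: e = 2.72 / 1.05 - 1
Step 3: e = 2.59048 - 1
Step 4: e = 1.59

1.59


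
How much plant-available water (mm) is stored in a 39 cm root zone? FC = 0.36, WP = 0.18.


Step 1: Available water = (FC - WP) * depth * 10
Step 2: AW = (0.36 - 0.18) * 39 * 10
Step 3: AW = 0.18 * 39 * 10
Step 4: AW = 70.2 mm

70.2


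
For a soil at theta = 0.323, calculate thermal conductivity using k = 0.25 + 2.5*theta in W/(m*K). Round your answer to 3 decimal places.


Step 1: k = 0.25 + 2.5 * theta
Step 2: k = 0.25 + 2.5 * 0.323
Step 3: k = 0.25 + 0.808
Step 4: k = 1.058 W/(m*K)

1.058


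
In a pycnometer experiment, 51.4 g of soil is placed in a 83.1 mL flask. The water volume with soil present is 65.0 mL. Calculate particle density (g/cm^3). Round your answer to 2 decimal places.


Step 1: Volume of solids = flask volume - water volume with soil
Step 2: V_solids = 83.1 - 65.0 = 18.1 mL
Step 3: Particle density = mass / V_solids = 51.4 / 18.1 = 2.84 g/cm^3

2.84


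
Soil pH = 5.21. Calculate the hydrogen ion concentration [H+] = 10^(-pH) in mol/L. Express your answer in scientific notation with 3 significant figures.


Step 1: [H+] = 10^(-pH)
Step 2: [H+] = 10^(-5.21)
Step 3: [H+] = 6.17e-06 mol/L

6.17e-06


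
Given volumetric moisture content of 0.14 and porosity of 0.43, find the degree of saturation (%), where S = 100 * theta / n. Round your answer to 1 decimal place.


Step 1: S = 100 * theta_v / n
Step 2: S = 100 * 0.14 / 0.43
Step 3: S = 32.6%

32.6


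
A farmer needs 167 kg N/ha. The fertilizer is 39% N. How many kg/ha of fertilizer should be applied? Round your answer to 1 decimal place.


Step 1: Fertilizer rate = target N / (N content / 100)
Step 2: Rate = 167 / (39 / 100)
Step 3: Rate = 167 / 0.39
Step 4: Rate = 428.2 kg/ha

428.2


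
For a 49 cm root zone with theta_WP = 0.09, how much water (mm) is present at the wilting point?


Step 1: Water (mm) = theta_WP * depth * 10
Step 2: Water = 0.09 * 49 * 10
Step 3: Water = 44.1 mm

44.1


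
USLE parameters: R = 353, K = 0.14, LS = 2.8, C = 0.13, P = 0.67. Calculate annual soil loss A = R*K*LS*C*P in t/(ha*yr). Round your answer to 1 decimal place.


Step 1: A = R * K * LS * C * P
Step 2: R * K = 353 * 0.14 = 49.42
Step 3: (R*K) * LS = 49.42 * 2.8 = 138.376
Step 4: * C * P = 138.376 * 0.13 * 0.67 = 12.1
Step 5: A = 12.1 t/(ha*yr)

12.1


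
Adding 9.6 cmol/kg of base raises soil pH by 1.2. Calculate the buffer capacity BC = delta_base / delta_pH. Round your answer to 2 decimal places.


Step 1: BC = change in base / change in pH
Step 2: BC = 9.6 / 1.2
Step 3: BC = 8.0 cmol/(kg*pH unit)

8.0


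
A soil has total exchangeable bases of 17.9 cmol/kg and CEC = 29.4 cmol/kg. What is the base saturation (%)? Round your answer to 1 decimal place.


Step 1: BS = 100 * (sum of bases) / CEC
Step 2: BS = 100 * 17.9 / 29.4
Step 3: BS = 60.9%

60.9


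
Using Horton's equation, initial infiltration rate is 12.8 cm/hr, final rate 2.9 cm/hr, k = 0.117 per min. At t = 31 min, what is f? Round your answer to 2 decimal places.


Step 1: f = fc + (f0 - fc) * exp(-k * t)
Step 2: exp(-0.117 * 31) = 0.026596
Step 3: f = 2.9 + (12.8 - 2.9) * 0.026596
Step 4: f = 2.9 + 9.9 * 0.026596
Step 5: f = 3.16 cm/hr

3.16


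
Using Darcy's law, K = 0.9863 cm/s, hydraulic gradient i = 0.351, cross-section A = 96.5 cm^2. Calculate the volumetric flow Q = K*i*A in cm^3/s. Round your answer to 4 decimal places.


Step 1: Apply Darcy's law: Q = K * i * A
Step 2: Q = 0.9863 * 0.351 * 96.5
Step 3: Q = 33.4075 cm^3/s

33.4075


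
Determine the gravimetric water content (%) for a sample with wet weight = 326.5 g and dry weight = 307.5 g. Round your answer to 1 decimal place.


Step 1: Water mass = wet - dry = 326.5 - 307.5 = 19.0 g
Step 2: w = 100 * water mass / dry mass
Step 3: w = 100 * 19.0 / 307.5 = 6.2%

6.2


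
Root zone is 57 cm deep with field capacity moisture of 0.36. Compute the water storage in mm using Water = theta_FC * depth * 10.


Step 1: Water (mm) = theta_FC * depth (cm) * 10
Step 2: Water = 0.36 * 57 * 10
Step 3: Water = 205.2 mm

205.2


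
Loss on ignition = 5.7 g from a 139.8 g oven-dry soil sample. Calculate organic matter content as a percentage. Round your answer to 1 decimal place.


Step 1: OM% = 100 * LOI / sample mass
Step 2: OM = 100 * 5.7 / 139.8
Step 3: OM = 4.1%

4.1


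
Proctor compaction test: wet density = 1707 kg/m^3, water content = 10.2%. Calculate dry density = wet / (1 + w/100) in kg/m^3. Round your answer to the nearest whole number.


Step 1: Dry density = wet density / (1 + w/100)
Step 2: Dry density = 1707 / (1 + 10.2/100)
Step 3: Dry density = 1707 / 1.102
Step 4: Dry density = 1549 kg/m^3

1549


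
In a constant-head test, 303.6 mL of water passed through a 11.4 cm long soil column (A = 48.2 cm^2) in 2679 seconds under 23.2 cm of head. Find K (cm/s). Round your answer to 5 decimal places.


Step 1: K = Q * L / (A * t * h)
Step 2: Numerator = 303.6 * 11.4 = 3461.04
Step 3: Denominator = 48.2 * 2679 * 23.2 = 2995764.96
Step 4: K = 3461.04 / 2995764.96 = 0.00116 cm/s

0.00116


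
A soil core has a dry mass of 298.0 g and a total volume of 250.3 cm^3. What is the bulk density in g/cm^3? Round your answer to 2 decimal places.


Step 1: Identify the formula: BD = dry mass / volume
Step 2: Substitute values: BD = 298.0 / 250.3
Step 3: BD = 1.19 g/cm^3

1.19


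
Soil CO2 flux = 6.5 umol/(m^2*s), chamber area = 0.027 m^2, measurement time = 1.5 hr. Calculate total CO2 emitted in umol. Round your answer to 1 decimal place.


Step 1: Convert time to seconds: 1.5 hr * 3600 = 5400.0 s
Step 2: Total = flux * area * time_s
Step 3: Total = 6.5 * 0.027 * 5400.0
Step 4: Total = 947.7 umol

947.7


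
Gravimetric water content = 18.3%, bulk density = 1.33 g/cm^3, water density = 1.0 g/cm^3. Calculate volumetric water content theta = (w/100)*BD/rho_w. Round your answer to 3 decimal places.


Step 1: theta = (w / 100) * BD / rho_w
Step 2: theta = (18.3 / 100) * 1.33 / 1.0
Step 3: theta = 0.183 * 1.33
Step 4: theta = 0.243

0.243


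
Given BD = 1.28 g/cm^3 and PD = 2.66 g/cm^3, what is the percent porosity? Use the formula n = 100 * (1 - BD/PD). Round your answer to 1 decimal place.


Step 1: Formula: n = 100 * (1 - BD / PD)
Step 2: n = 100 * (1 - 1.28 / 2.66)
Step 3: n = 100 * (1 - 0.4812)
Step 4: n = 51.9%

51.9


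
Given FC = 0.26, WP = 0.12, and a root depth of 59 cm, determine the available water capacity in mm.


Step 1: Available water = (FC - WP) * depth * 10
Step 2: AW = (0.26 - 0.12) * 59 * 10
Step 3: AW = 0.14 * 59 * 10
Step 4: AW = 82.6 mm

82.6


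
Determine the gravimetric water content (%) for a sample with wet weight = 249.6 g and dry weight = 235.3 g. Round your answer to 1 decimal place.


Step 1: Water mass = wet - dry = 249.6 - 235.3 = 14.3 g
Step 2: w = 100 * water mass / dry mass
Step 3: w = 100 * 14.3 / 235.3 = 6.1%

6.1


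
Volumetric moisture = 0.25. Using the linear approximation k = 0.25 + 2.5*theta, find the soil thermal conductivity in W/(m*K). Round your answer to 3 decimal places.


Step 1: k = 0.25 + 2.5 * theta
Step 2: k = 0.25 + 2.5 * 0.25
Step 3: k = 0.25 + 0.625
Step 4: k = 0.875 W/(m*K)

0.875


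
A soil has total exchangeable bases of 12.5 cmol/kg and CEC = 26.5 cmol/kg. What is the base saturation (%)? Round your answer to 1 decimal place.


Step 1: BS = 100 * (sum of bases) / CEC
Step 2: BS = 100 * 12.5 / 26.5
Step 3: BS = 47.2%

47.2


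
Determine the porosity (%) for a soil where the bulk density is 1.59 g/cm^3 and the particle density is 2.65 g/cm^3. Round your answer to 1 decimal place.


Step 1: Formula: n = 100 * (1 - BD / PD)
Step 2: n = 100 * (1 - 1.59 / 2.65)
Step 3: n = 100 * (1 - 0.6)
Step 4: n = 40.0%

40.0


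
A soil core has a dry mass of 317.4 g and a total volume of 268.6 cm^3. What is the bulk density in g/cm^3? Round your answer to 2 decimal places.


Step 1: Identify the formula: BD = dry mass / volume
Step 2: Substitute values: BD = 317.4 / 268.6
Step 3: BD = 1.18 g/cm^3

1.18


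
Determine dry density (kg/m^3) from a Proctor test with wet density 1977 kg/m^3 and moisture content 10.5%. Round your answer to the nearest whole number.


Step 1: Dry density = wet density / (1 + w/100)
Step 2: Dry density = 1977 / (1 + 10.5/100)
Step 3: Dry density = 1977 / 1.105
Step 4: Dry density = 1789 kg/m^3

1789


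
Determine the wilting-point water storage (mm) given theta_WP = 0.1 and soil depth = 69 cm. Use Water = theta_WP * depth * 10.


Step 1: Water (mm) = theta_WP * depth * 10
Step 2: Water = 0.1 * 69 * 10
Step 3: Water = 69.0 mm

69.0


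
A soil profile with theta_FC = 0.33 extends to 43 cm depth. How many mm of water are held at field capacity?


Step 1: Water (mm) = theta_FC * depth (cm) * 10
Step 2: Water = 0.33 * 43 * 10
Step 3: Water = 141.9 mm

141.9


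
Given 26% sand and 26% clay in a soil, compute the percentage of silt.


Step 1: sand + silt + clay = 100%
Step 2: silt = 100 - sand - clay
Step 3: silt = 100 - 26 - 26
Step 4: silt = 48%

48


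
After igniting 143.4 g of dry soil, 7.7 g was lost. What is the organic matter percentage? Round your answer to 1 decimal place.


Step 1: OM% = 100 * LOI / sample mass
Step 2: OM = 100 * 7.7 / 143.4
Step 3: OM = 5.4%

5.4


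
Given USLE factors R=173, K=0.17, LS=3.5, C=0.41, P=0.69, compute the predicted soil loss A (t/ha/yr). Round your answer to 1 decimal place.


Step 1: A = R * K * LS * C * P
Step 2: R * K = 173 * 0.17 = 29.41
Step 3: (R*K) * LS = 29.41 * 3.5 = 102.935
Step 4: * C * P = 102.935 * 0.41 * 0.69 = 29.1
Step 5: A = 29.1 t/(ha*yr)

29.1


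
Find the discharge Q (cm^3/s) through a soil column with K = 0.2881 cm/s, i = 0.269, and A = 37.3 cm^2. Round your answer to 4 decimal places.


Step 1: Apply Darcy's law: Q = K * i * A
Step 2: Q = 0.2881 * 0.269 * 37.3
Step 3: Q = 2.8907 cm^3/s

2.8907


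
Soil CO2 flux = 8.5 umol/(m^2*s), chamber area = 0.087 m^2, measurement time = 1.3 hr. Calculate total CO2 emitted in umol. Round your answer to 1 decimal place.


Step 1: Convert time to seconds: 1.3 hr * 3600 = 4680.0 s
Step 2: Total = flux * area * time_s
Step 3: Total = 8.5 * 0.087 * 4680.0
Step 4: Total = 3460.9 umol

3460.9


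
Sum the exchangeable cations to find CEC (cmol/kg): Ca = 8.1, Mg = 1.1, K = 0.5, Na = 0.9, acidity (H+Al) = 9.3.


Step 1: CEC = Ca + Mg + K + Na + (H+Al)
Step 2: CEC = 8.1 + 1.1 + 0.5 + 0.9 + 9.3
Step 3: CEC = 19.9 cmol/kg

19.9


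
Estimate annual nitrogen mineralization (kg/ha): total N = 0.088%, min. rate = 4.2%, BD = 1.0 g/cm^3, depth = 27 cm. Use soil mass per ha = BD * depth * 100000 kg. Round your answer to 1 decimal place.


Step 1: Soil mass per ha = BD * depth * 100000 = 1.0 * 27 * 100000 = 2700000 kg
Step 2: Total N pool = soil mass * N%/100 = 2700000 * 0.088/100 = 2376.0 kg/ha
Step 3: N mineralized = N pool * rate%/100 = 2376.0 * 4.2/100 = 99.8 kg/ha/yr

99.8


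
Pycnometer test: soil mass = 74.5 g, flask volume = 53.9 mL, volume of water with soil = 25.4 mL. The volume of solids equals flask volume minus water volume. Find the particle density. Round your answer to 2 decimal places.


Step 1: Volume of solids = flask volume - water volume with soil
Step 2: V_solids = 53.9 - 25.4 = 28.5 mL
Step 3: Particle density = mass / V_solids = 74.5 / 28.5 = 2.61 g/cm^3

2.61


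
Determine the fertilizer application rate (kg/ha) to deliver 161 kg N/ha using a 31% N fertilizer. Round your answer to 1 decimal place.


Step 1: Fertilizer rate = target N / (N content / 100)
Step 2: Rate = 161 / (31 / 100)
Step 3: Rate = 161 / 0.31
Step 4: Rate = 519.4 kg/ha

519.4


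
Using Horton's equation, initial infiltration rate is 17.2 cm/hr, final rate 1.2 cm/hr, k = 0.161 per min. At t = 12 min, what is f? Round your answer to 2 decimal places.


Step 1: f = fc + (f0 - fc) * exp(-k * t)
Step 2: exp(-0.161 * 12) = 0.144858
Step 3: f = 1.2 + (17.2 - 1.2) * 0.144858
Step 4: f = 1.2 + 16.0 * 0.144858
Step 5: f = 3.52 cm/hr

3.52


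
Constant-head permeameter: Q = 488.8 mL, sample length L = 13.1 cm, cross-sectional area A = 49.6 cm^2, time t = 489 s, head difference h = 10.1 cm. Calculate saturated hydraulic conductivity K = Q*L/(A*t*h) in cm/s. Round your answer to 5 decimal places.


Step 1: K = Q * L / (A * t * h)
Step 2: Numerator = 488.8 * 13.1 = 6403.28
Step 3: Denominator = 49.6 * 489 * 10.1 = 244969.44
Step 4: K = 6403.28 / 244969.44 = 0.02614 cm/s

0.02614


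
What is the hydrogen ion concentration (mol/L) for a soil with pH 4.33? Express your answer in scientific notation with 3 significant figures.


Step 1: [H+] = 10^(-pH)
Step 2: [H+] = 10^(-4.33)
Step 3: [H+] = 4.68e-05 mol/L

4.68e-05


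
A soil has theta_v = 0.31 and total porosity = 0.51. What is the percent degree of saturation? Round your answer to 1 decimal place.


Step 1: S = 100 * theta_v / n
Step 2: S = 100 * 0.31 / 0.51
Step 3: S = 60.8%

60.8


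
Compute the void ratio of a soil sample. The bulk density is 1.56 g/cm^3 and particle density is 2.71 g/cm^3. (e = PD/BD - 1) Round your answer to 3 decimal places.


Step 1: e = PD / BD - 1
Step 2: e = 2.71 / 1.56 - 1
Step 3: e = 1.73718 - 1
Step 4: e = 0.737

0.737


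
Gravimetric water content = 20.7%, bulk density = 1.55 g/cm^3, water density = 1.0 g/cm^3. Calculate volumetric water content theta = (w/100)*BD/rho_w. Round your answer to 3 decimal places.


Step 1: theta = (w / 100) * BD / rho_w
Step 2: theta = (20.7 / 100) * 1.55 / 1.0
Step 3: theta = 0.207 * 1.55
Step 4: theta = 0.321

0.321


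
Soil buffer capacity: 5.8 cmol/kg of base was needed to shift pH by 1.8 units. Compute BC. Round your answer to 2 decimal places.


Step 1: BC = change in base / change in pH
Step 2: BC = 5.8 / 1.8
Step 3: BC = 3.22 cmol/(kg*pH unit)

3.22


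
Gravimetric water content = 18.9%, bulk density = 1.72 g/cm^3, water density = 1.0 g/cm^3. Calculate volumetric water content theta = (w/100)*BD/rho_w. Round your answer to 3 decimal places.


Step 1: theta = (w / 100) * BD / rho_w
Step 2: theta = (18.9 / 100) * 1.72 / 1.0
Step 3: theta = 0.189 * 1.72
Step 4: theta = 0.325

0.325


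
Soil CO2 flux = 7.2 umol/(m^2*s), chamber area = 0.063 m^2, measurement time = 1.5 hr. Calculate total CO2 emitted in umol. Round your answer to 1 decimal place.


Step 1: Convert time to seconds: 1.5 hr * 3600 = 5400.0 s
Step 2: Total = flux * area * time_s
Step 3: Total = 7.2 * 0.063 * 5400.0
Step 4: Total = 2449.4 umol

2449.4


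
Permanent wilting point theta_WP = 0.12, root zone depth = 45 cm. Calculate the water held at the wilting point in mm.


Step 1: Water (mm) = theta_WP * depth * 10
Step 2: Water = 0.12 * 45 * 10
Step 3: Water = 54.0 mm

54.0


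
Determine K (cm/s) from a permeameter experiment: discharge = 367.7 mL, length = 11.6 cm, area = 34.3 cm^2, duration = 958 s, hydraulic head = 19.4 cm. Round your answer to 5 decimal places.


Step 1: K = Q * L / (A * t * h)
Step 2: Numerator = 367.7 * 11.6 = 4265.32
Step 3: Denominator = 34.3 * 958 * 19.4 = 637472.36
Step 4: K = 4265.32 / 637472.36 = 0.00669 cm/s

0.00669


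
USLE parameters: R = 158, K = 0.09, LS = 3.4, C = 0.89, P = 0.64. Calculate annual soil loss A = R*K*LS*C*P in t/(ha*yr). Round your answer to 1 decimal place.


Step 1: A = R * K * LS * C * P
Step 2: R * K = 158 * 0.09 = 14.22
Step 3: (R*K) * LS = 14.22 * 3.4 = 48.348
Step 4: * C * P = 48.348 * 0.89 * 0.64 = 27.5
Step 5: A = 27.5 t/(ha*yr)

27.5


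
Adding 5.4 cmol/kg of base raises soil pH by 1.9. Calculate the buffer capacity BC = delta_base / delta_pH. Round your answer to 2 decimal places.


Step 1: BC = change in base / change in pH
Step 2: BC = 5.4 / 1.9
Step 3: BC = 2.84 cmol/(kg*pH unit)

2.84


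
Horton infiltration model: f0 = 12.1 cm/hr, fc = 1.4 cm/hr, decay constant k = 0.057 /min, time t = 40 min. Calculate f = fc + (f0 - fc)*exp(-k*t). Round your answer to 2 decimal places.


Step 1: f = fc + (f0 - fc) * exp(-k * t)
Step 2: exp(-0.057 * 40) = 0.102284
Step 3: f = 1.4 + (12.1 - 1.4) * 0.102284
Step 4: f = 1.4 + 10.7 * 0.102284
Step 5: f = 2.49 cm/hr

2.49


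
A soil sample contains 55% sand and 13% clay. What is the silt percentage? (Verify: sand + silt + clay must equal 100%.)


Step 1: sand + silt + clay = 100%
Step 2: silt = 100 - sand - clay
Step 3: silt = 100 - 55 - 13
Step 4: silt = 32%

32


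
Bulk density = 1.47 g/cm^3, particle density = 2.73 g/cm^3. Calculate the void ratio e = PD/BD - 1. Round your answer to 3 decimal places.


Step 1: e = PD / BD - 1
Step 2: e = 2.73 / 1.47 - 1
Step 3: e = 1.85714 - 1
Step 4: e = 0.857

0.857


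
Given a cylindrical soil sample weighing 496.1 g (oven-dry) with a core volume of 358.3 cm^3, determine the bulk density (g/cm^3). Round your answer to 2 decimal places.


Step 1: Identify the formula: BD = dry mass / volume
Step 2: Substitute values: BD = 496.1 / 358.3
Step 3: BD = 1.38 g/cm^3

1.38


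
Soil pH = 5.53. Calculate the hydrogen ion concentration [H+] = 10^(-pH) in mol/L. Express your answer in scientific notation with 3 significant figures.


Step 1: [H+] = 10^(-pH)
Step 2: [H+] = 10^(-5.53)
Step 3: [H+] = 2.95e-06 mol/L

2.95e-06


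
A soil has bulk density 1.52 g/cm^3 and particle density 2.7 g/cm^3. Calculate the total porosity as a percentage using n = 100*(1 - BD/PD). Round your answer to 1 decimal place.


Step 1: Formula: n = 100 * (1 - BD / PD)
Step 2: n = 100 * (1 - 1.52 / 2.7)
Step 3: n = 100 * (1 - 0.56296)
Step 4: n = 43.7%

43.7


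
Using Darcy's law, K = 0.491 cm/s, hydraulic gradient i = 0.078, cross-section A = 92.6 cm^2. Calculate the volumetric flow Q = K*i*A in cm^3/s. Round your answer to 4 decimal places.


Step 1: Apply Darcy's law: Q = K * i * A
Step 2: Q = 0.491 * 0.078 * 92.6
Step 3: Q = 3.5464 cm^3/s

3.5464


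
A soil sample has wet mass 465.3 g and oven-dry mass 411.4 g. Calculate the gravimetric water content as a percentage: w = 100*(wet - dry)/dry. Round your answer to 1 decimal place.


Step 1: Water mass = wet - dry = 465.3 - 411.4 = 53.9 g
Step 2: w = 100 * water mass / dry mass
Step 3: w = 100 * 53.9 / 411.4 = 13.1%

13.1


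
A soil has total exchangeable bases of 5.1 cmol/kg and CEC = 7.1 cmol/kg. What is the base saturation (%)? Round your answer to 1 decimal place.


Step 1: BS = 100 * (sum of bases) / CEC
Step 2: BS = 100 * 5.1 / 7.1
Step 3: BS = 71.8%

71.8


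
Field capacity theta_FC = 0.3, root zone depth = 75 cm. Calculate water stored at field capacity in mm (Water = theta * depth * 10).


Step 1: Water (mm) = theta_FC * depth (cm) * 10
Step 2: Water = 0.3 * 75 * 10
Step 3: Water = 225.0 mm

225.0


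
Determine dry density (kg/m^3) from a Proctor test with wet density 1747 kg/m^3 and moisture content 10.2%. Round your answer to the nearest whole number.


Step 1: Dry density = wet density / (1 + w/100)
Step 2: Dry density = 1747 / (1 + 10.2/100)
Step 3: Dry density = 1747 / 1.102
Step 4: Dry density = 1585 kg/m^3

1585


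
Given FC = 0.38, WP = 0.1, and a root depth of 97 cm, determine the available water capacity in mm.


Step 1: Available water = (FC - WP) * depth * 10
Step 2: AW = (0.38 - 0.1) * 97 * 10
Step 3: AW = 0.28 * 97 * 10
Step 4: AW = 271.6 mm

271.6


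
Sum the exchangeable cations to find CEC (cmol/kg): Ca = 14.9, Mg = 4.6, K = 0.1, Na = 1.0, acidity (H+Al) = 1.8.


Step 1: CEC = Ca + Mg + K + Na + (H+Al)
Step 2: CEC = 14.9 + 4.6 + 0.1 + 1.0 + 1.8
Step 3: CEC = 22.4 cmol/kg

22.4


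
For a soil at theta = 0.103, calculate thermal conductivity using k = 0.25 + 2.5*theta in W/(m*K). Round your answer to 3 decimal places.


Step 1: k = 0.25 + 2.5 * theta
Step 2: k = 0.25 + 2.5 * 0.103
Step 3: k = 0.25 + 0.258
Step 4: k = 0.508 W/(m*K)

0.508


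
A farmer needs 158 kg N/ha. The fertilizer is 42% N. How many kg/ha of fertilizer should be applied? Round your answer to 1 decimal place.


Step 1: Fertilizer rate = target N / (N content / 100)
Step 2: Rate = 158 / (42 / 100)
Step 3: Rate = 158 / 0.42
Step 4: Rate = 376.2 kg/ha

376.2


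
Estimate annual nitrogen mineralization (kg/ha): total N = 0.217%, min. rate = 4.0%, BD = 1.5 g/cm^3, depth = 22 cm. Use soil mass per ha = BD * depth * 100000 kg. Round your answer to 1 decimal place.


Step 1: Soil mass per ha = BD * depth * 100000 = 1.5 * 22 * 100000 = 3300000 kg
Step 2: Total N pool = soil mass * N%/100 = 3300000 * 0.217/100 = 7161.0 kg/ha
Step 3: N mineralized = N pool * rate%/100 = 7161.0 * 4.0/100 = 286.4 kg/ha/yr

286.4


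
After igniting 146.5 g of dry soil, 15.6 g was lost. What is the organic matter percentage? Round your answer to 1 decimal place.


Step 1: OM% = 100 * LOI / sample mass
Step 2: OM = 100 * 15.6 / 146.5
Step 3: OM = 10.6%

10.6


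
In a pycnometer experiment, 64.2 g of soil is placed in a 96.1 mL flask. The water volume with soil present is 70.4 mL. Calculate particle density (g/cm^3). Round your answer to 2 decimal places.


Step 1: Volume of solids = flask volume - water volume with soil
Step 2: V_solids = 96.1 - 70.4 = 25.7 mL
Step 3: Particle density = mass / V_solids = 64.2 / 25.7 = 2.5 g/cm^3

2.5


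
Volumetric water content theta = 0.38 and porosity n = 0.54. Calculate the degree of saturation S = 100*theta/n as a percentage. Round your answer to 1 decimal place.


Step 1: S = 100 * theta_v / n
Step 2: S = 100 * 0.38 / 0.54
Step 3: S = 70.4%

70.4


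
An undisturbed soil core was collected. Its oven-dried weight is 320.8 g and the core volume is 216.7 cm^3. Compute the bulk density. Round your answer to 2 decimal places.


Step 1: Identify the formula: BD = dry mass / volume
Step 2: Substitute values: BD = 320.8 / 216.7
Step 3: BD = 1.48 g/cm^3

1.48


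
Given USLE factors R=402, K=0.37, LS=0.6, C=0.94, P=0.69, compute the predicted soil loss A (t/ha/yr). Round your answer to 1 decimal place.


Step 1: A = R * K * LS * C * P
Step 2: R * K = 402 * 0.37 = 148.74
Step 3: (R*K) * LS = 148.74 * 0.6 = 89.244
Step 4: * C * P = 89.244 * 0.94 * 0.69 = 57.9
Step 5: A = 57.9 t/(ha*yr)

57.9


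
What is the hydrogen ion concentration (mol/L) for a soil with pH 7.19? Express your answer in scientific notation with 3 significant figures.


Step 1: [H+] = 10^(-pH)
Step 2: [H+] = 10^(-7.19)
Step 3: [H+] = 6.46e-08 mol/L

6.46e-08


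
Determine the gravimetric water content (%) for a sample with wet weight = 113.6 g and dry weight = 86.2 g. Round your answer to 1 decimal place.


Step 1: Water mass = wet - dry = 113.6 - 86.2 = 27.4 g
Step 2: w = 100 * water mass / dry mass
Step 3: w = 100 * 27.4 / 86.2 = 31.8%

31.8


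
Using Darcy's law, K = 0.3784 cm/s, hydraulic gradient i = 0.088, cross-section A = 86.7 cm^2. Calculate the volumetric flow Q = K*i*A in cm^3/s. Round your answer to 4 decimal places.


Step 1: Apply Darcy's law: Q = K * i * A
Step 2: Q = 0.3784 * 0.088 * 86.7
Step 3: Q = 2.887 cm^3/s

2.887


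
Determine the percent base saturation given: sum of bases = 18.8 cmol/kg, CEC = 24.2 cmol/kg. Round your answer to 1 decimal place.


Step 1: BS = 100 * (sum of bases) / CEC
Step 2: BS = 100 * 18.8 / 24.2
Step 3: BS = 77.7%

77.7


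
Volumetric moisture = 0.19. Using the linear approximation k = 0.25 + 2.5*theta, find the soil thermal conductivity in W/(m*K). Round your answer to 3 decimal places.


Step 1: k = 0.25 + 2.5 * theta
Step 2: k = 0.25 + 2.5 * 0.19
Step 3: k = 0.25 + 0.475
Step 4: k = 0.725 W/(m*K)

0.725


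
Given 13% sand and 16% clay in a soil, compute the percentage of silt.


Step 1: sand + silt + clay = 100%
Step 2: silt = 100 - sand - clay
Step 3: silt = 100 - 13 - 16
Step 4: silt = 71%

71


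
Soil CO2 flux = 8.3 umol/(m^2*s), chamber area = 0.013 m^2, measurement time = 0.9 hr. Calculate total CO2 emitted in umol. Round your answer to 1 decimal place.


Step 1: Convert time to seconds: 0.9 hr * 3600 = 3240.0 s
Step 2: Total = flux * area * time_s
Step 3: Total = 8.3 * 0.013 * 3240.0
Step 4: Total = 349.6 umol

349.6


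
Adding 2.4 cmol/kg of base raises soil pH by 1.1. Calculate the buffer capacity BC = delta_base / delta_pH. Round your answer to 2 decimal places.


Step 1: BC = change in base / change in pH
Step 2: BC = 2.4 / 1.1
Step 3: BC = 2.18 cmol/(kg*pH unit)

2.18


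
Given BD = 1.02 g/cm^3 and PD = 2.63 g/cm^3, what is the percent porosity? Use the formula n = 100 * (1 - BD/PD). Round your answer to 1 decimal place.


Step 1: Formula: n = 100 * (1 - BD / PD)
Step 2: n = 100 * (1 - 1.02 / 2.63)
Step 3: n = 100 * (1 - 0.38783)
Step 4: n = 61.2%

61.2


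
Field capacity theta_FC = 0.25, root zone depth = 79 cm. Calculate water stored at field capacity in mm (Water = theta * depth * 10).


Step 1: Water (mm) = theta_FC * depth (cm) * 10
Step 2: Water = 0.25 * 79 * 10
Step 3: Water = 197.5 mm

197.5


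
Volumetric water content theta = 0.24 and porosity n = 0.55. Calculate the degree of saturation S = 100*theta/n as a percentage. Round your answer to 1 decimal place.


Step 1: S = 100 * theta_v / n
Step 2: S = 100 * 0.24 / 0.55
Step 3: S = 43.6%

43.6


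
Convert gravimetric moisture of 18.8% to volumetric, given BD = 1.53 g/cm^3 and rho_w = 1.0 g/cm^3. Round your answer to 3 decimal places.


Step 1: theta = (w / 100) * BD / rho_w
Step 2: theta = (18.8 / 100) * 1.53 / 1.0
Step 3: theta = 0.188 * 1.53
Step 4: theta = 0.288

0.288


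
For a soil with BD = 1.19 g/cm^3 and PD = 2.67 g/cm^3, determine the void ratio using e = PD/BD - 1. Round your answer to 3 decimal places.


Step 1: e = PD / BD - 1
Step 2: e = 2.67 / 1.19 - 1
Step 3: e = 2.2437 - 1
Step 4: e = 1.244

1.244


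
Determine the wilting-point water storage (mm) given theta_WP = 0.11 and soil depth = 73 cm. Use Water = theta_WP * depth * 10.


Step 1: Water (mm) = theta_WP * depth * 10
Step 2: Water = 0.11 * 73 * 10
Step 3: Water = 80.3 mm

80.3


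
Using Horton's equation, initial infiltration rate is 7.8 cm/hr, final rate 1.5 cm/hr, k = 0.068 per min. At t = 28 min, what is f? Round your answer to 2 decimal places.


Step 1: f = fc + (f0 - fc) * exp(-k * t)
Step 2: exp(-0.068 * 28) = 0.148972
Step 3: f = 1.5 + (7.8 - 1.5) * 0.148972
Step 4: f = 1.5 + 6.3 * 0.148972
Step 5: f = 2.44 cm/hr

2.44


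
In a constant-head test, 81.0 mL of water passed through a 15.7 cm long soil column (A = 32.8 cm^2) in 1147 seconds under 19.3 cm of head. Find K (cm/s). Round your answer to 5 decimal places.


Step 1: K = Q * L / (A * t * h)
Step 2: Numerator = 81.0 * 15.7 = 1271.7
Step 3: Denominator = 32.8 * 1147 * 19.3 = 726096.88
Step 4: K = 1271.7 / 726096.88 = 0.00175 cm/s

0.00175


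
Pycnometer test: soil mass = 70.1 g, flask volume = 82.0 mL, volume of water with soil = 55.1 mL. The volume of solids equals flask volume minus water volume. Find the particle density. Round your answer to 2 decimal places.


Step 1: Volume of solids = flask volume - water volume with soil
Step 2: V_solids = 82.0 - 55.1 = 26.9 mL
Step 3: Particle density = mass / V_solids = 70.1 / 26.9 = 2.61 g/cm^3

2.61


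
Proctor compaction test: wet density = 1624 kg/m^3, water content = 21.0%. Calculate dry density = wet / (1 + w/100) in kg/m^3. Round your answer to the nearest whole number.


Step 1: Dry density = wet density / (1 + w/100)
Step 2: Dry density = 1624 / (1 + 21.0/100)
Step 3: Dry density = 1624 / 1.21
Step 4: Dry density = 1342 kg/m^3

1342


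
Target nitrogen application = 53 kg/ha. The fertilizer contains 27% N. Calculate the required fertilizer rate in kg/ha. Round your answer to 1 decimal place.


Step 1: Fertilizer rate = target N / (N content / 100)
Step 2: Rate = 53 / (27 / 100)
Step 3: Rate = 53 / 0.27
Step 4: Rate = 196.3 kg/ha

196.3


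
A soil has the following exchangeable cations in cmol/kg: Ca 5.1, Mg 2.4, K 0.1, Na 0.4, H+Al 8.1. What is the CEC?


Step 1: CEC = Ca + Mg + K + Na + (H+Al)
Step 2: CEC = 5.1 + 2.4 + 0.1 + 0.4 + 8.1
Step 3: CEC = 16.1 cmol/kg

16.1


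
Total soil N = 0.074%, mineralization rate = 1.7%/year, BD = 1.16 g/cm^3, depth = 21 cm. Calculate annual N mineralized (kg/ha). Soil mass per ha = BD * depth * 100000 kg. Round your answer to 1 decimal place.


Step 1: Soil mass per ha = BD * depth * 100000 = 1.16 * 21 * 100000 = 2436000 kg
Step 2: Total N pool = soil mass * N%/100 = 2436000 * 0.074/100 = 1802.64 kg/ha
Step 3: N mineralized = N pool * rate%/100 = 1802.64 * 1.7/100 = 30.6 kg/ha/yr

30.6


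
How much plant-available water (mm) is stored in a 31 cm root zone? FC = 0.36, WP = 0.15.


Step 1: Available water = (FC - WP) * depth * 10
Step 2: AW = (0.36 - 0.15) * 31 * 10
Step 3: AW = 0.21 * 31 * 10
Step 4: AW = 65.1 mm

65.1


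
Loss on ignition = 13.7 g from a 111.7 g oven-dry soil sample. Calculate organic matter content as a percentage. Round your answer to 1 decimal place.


Step 1: OM% = 100 * LOI / sample mass
Step 2: OM = 100 * 13.7 / 111.7
Step 3: OM = 12.3%

12.3


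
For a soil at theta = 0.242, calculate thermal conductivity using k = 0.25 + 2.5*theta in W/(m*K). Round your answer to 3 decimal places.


Step 1: k = 0.25 + 2.5 * theta
Step 2: k = 0.25 + 2.5 * 0.242
Step 3: k = 0.25 + 0.605
Step 4: k = 0.855 W/(m*K)

0.855


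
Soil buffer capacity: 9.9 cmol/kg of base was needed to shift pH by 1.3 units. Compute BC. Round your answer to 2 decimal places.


Step 1: BC = change in base / change in pH
Step 2: BC = 9.9 / 1.3
Step 3: BC = 7.62 cmol/(kg*pH unit)

7.62


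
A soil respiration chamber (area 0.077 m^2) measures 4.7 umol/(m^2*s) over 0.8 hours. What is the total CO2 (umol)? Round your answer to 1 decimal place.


Step 1: Convert time to seconds: 0.8 hr * 3600 = 2880.0 s
Step 2: Total = flux * area * time_s
Step 3: Total = 4.7 * 0.077 * 2880.0
Step 4: Total = 1042.3 umol

1042.3


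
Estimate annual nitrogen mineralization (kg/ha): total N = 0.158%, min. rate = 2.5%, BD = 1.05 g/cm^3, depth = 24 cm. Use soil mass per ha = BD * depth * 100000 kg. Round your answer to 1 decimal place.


Step 1: Soil mass per ha = BD * depth * 100000 = 1.05 * 24 * 100000 = 2520000 kg
Step 2: Total N pool = soil mass * N%/100 = 2520000 * 0.158/100 = 3981.6 kg/ha
Step 3: N mineralized = N pool * rate%/100 = 3981.6 * 2.5/100 = 99.5 kg/ha/yr

99.5


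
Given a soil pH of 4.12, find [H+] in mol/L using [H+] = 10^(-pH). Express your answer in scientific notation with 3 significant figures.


Step 1: [H+] = 10^(-pH)
Step 2: [H+] = 10^(-4.12)
Step 3: [H+] = 7.59e-05 mol/L

7.59e-05


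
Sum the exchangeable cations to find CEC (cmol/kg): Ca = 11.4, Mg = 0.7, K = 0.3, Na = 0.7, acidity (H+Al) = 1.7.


Step 1: CEC = Ca + Mg + K + Na + (H+Al)
Step 2: CEC = 11.4 + 0.7 + 0.3 + 0.7 + 1.7
Step 3: CEC = 14.8 cmol/kg

14.8


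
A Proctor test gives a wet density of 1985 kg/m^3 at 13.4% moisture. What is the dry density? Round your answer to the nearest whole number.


Step 1: Dry density = wet density / (1 + w/100)
Step 2: Dry density = 1985 / (1 + 13.4/100)
Step 3: Dry density = 1985 / 1.134
Step 4: Dry density = 1750 kg/m^3

1750


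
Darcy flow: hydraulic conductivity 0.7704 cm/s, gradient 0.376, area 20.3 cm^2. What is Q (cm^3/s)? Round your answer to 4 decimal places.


Step 1: Apply Darcy's law: Q = K * i * A
Step 2: Q = 0.7704 * 0.376 * 20.3
Step 3: Q = 5.8803 cm^3/s

5.8803


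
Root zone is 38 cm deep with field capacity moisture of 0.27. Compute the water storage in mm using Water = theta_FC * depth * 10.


Step 1: Water (mm) = theta_FC * depth (cm) * 10
Step 2: Water = 0.27 * 38 * 10
Step 3: Water = 102.6 mm

102.6


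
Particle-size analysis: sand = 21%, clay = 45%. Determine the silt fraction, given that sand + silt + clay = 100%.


Step 1: sand + silt + clay = 100%
Step 2: silt = 100 - sand - clay
Step 3: silt = 100 - 21 - 45
Step 4: silt = 34%

34


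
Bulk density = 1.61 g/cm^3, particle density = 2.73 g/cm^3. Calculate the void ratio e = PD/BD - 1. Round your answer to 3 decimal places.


Step 1: e = PD / BD - 1
Step 2: e = 2.73 / 1.61 - 1
Step 3: e = 1.69565 - 1
Step 4: e = 0.696

0.696


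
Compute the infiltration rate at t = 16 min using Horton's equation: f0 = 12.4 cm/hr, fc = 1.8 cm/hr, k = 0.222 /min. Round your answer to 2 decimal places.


Step 1: f = fc + (f0 - fc) * exp(-k * t)
Step 2: exp(-0.222 * 16) = 0.028667
Step 3: f = 1.8 + (12.4 - 1.8) * 0.028667
Step 4: f = 1.8 + 10.6 * 0.028667
Step 5: f = 2.1 cm/hr

2.1


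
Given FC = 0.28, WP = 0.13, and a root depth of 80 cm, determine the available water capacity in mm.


Step 1: Available water = (FC - WP) * depth * 10
Step 2: AW = (0.28 - 0.13) * 80 * 10
Step 3: AW = 0.15 * 80 * 10
Step 4: AW = 120.0 mm

120.0


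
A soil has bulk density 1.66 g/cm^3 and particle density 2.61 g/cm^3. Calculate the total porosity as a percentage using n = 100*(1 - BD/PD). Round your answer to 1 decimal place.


Step 1: Formula: n = 100 * (1 - BD / PD)
Step 2: n = 100 * (1 - 1.66 / 2.61)
Step 3: n = 100 * (1 - 0.63602)
Step 4: n = 36.4%

36.4


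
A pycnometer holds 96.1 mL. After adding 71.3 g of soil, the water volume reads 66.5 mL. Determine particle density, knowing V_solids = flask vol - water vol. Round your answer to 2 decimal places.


Step 1: Volume of solids = flask volume - water volume with soil
Step 2: V_solids = 96.1 - 66.5 = 29.6 mL
Step 3: Particle density = mass / V_solids = 71.3 / 29.6 = 2.41 g/cm^3

2.41


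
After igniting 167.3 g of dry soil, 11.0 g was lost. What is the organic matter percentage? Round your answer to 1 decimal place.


Step 1: OM% = 100 * LOI / sample mass
Step 2: OM = 100 * 11.0 / 167.3
Step 3: OM = 6.6%

6.6


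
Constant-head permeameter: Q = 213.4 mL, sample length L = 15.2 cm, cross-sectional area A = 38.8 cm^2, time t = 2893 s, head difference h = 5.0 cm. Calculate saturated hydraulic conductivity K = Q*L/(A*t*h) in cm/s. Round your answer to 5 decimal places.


Step 1: K = Q * L / (A * t * h)
Step 2: Numerator = 213.4 * 15.2 = 3243.68
Step 3: Denominator = 38.8 * 2893 * 5.0 = 561242.0
Step 4: K = 3243.68 / 561242.0 = 0.00578 cm/s

0.00578


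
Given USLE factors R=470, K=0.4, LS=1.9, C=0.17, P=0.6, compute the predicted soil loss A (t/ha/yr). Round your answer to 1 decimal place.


Step 1: A = R * K * LS * C * P
Step 2: R * K = 470 * 0.4 = 188.0
Step 3: (R*K) * LS = 188.0 * 1.9 = 357.2
Step 4: * C * P = 357.2 * 0.17 * 0.6 = 36.4
Step 5: A = 36.4 t/(ha*yr)

36.4


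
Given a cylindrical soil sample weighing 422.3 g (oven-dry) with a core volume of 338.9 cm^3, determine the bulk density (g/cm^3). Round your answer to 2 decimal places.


Step 1: Identify the formula: BD = dry mass / volume
Step 2: Substitute values: BD = 422.3 / 338.9
Step 3: BD = 1.25 g/cm^3

1.25


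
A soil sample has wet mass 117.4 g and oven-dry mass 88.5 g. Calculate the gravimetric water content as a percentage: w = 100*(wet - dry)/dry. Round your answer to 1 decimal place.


Step 1: Water mass = wet - dry = 117.4 - 88.5 = 28.9 g
Step 2: w = 100 * water mass / dry mass
Step 3: w = 100 * 28.9 / 88.5 = 32.7%

32.7


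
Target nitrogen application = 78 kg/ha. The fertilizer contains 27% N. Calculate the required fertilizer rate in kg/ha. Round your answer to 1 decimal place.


Step 1: Fertilizer rate = target N / (N content / 100)
Step 2: Rate = 78 / (27 / 100)
Step 3: Rate = 78 / 0.27
Step 4: Rate = 288.9 kg/ha

288.9


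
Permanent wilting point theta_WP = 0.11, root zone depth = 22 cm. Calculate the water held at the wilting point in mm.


Step 1: Water (mm) = theta_WP * depth * 10
Step 2: Water = 0.11 * 22 * 10
Step 3: Water = 24.2 mm

24.2


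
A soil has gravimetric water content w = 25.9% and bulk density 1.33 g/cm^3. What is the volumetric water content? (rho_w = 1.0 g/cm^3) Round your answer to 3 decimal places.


Step 1: theta = (w / 100) * BD / rho_w
Step 2: theta = (25.9 / 100) * 1.33 / 1.0
Step 3: theta = 0.259 * 1.33
Step 4: theta = 0.344

0.344


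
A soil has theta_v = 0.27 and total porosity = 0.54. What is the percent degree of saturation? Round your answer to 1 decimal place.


Step 1: S = 100 * theta_v / n
Step 2: S = 100 * 0.27 / 0.54
Step 3: S = 50.0%

50.0


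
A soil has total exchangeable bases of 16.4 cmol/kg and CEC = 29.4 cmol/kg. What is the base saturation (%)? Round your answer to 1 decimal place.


Step 1: BS = 100 * (sum of bases) / CEC
Step 2: BS = 100 * 16.4 / 29.4
Step 3: BS = 55.8%

55.8


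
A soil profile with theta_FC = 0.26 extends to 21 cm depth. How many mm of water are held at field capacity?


Step 1: Water (mm) = theta_FC * depth (cm) * 10
Step 2: Water = 0.26 * 21 * 10
Step 3: Water = 54.6 mm

54.6


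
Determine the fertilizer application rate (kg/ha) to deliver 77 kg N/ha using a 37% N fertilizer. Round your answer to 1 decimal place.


Step 1: Fertilizer rate = target N / (N content / 100)
Step 2: Rate = 77 / (37 / 100)
Step 3: Rate = 77 / 0.37
Step 4: Rate = 208.1 kg/ha

208.1


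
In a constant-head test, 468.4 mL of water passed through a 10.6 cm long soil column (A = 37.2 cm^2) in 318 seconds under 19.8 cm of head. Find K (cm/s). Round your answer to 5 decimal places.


Step 1: K = Q * L / (A * t * h)
Step 2: Numerator = 468.4 * 10.6 = 4965.04
Step 3: Denominator = 37.2 * 318 * 19.8 = 234226.08
Step 4: K = 4965.04 / 234226.08 = 0.0212 cm/s

0.0212


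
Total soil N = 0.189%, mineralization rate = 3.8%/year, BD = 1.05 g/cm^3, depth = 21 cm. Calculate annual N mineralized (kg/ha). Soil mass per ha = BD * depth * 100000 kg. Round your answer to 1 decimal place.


Step 1: Soil mass per ha = BD * depth * 100000 = 1.05 * 21 * 100000 = 2205000 kg
Step 2: Total N pool = soil mass * N%/100 = 2205000 * 0.189/100 = 4167.45 kg/ha
Step 3: N mineralized = N pool * rate%/100 = 4167.45 * 3.8/100 = 158.4 kg/ha/yr

158.4


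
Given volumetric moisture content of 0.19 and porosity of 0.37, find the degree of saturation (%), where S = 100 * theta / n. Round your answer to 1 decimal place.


Step 1: S = 100 * theta_v / n
Step 2: S = 100 * 0.19 / 0.37
Step 3: S = 51.4%

51.4
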